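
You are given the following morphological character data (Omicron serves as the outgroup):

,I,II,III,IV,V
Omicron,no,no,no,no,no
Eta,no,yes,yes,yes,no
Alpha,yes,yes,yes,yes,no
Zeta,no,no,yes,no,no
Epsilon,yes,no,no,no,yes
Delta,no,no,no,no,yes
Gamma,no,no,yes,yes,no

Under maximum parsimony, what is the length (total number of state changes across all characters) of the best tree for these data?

6

The outgroup has state 'no' for every character, so 'yes' is the derived state throughout.
I groups Alpha and Epsilon, which is incompatible with the clades supported by the remaining characters; treating it as convergent (homoplasy) costs fewer steps than any alternative tree.
Only Alpha and Eta show the derived state 'yes' for II, supporting them as a clade.
III: derived state 'yes' in Alpha, Eta, Gamma, and Zeta only — synapomorphy for {Alpha, Eta, Gamma, Zeta}.
IV (derived state 'yes') is shared by Alpha, Eta, and Gamma — a synapomorphy uniting that clade.
V (derived state 'yes') is shared by Delta and Epsilon — a synapomorphy uniting that clade.
Most parsimonious ingroup topology: ((((Eta,Alpha),Gamma),Zeta),(Epsilon,Delta)).
Changes per character on this tree: I: 2; II: 1; III: 1; IV: 1; V: 1.
Total = 6.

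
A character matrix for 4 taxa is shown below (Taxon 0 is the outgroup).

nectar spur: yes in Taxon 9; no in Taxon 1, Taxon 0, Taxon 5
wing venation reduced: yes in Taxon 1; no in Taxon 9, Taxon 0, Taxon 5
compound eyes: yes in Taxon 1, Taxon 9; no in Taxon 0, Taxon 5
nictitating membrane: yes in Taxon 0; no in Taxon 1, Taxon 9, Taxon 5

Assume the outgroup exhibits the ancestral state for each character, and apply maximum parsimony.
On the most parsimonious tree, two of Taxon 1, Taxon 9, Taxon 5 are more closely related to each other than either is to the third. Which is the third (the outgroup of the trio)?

Character polarity is set by the outgroup: the derived state is whichever differs from the outgroup's state, so for nictitating membrane the derived state is 'no', and for the remaining characters it is 'yes'.
nectar spur (derived state 'yes') is unique to Taxon 9 (autapomorphy; uninformative for grouping).
wing venation reduced (derived state 'yes') is unique to Taxon 1 (autapomorphy; uninformative for grouping).
compound eyes (derived state 'yes') is shared by Taxon 1 and Taxon 9 — a synapomorphy uniting that clade.
nictitating membrane (derived state 'no') is shared by all ingroup taxa — unites the whole ingroup.
Most parsimonious ingroup topology: ((Taxon 1,Taxon 9),Taxon 5).
Taxon 9 and Taxon 1 share a more recent common ancestor with each other than either does with Taxon 5, so Taxon 5 is the least closely related of the three.

Taxon 5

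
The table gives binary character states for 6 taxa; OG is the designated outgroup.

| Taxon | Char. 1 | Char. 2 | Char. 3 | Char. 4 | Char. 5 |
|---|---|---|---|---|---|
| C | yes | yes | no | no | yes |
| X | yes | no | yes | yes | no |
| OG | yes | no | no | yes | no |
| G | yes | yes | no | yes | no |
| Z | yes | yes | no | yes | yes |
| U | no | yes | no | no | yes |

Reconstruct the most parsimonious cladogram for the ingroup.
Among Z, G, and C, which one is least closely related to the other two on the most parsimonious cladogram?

Character polarity is set by the outgroup: the derived state is whichever differs from the outgroup's state, so for Char. 1, Char. 4 the derived state is 'no', and for the remaining characters it is 'yes'.
Char. 1: derived state 'no' in U only — an autapomorphy, so it tells us nothing about relationships among taxa.
Char. 2 (derived state 'yes') is shared by C, G, U, and Z — a synapomorphy uniting that clade.
Char. 3 (derived state 'yes') is unique to X (autapomorphy; uninformative for grouping).
Char. 4 (derived state 'no') is shared by C and U — a synapomorphy uniting that clade.
Only C, U, and Z show the derived state 'yes' for Char. 5, supporting them as a clade.
Most parsimonious ingroup topology: ((G,((C,U),Z)),X).
C and Z share a more recent common ancestor with each other than either does with G, so G is the least closely related of the three.

G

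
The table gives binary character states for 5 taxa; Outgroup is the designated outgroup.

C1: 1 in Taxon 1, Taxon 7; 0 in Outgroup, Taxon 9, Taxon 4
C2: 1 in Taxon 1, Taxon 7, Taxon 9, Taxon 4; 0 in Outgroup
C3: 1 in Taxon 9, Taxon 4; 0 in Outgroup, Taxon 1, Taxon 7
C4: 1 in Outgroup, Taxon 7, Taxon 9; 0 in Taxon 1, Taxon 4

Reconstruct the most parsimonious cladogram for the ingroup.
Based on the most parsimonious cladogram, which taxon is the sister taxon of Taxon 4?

Taxon 9

Character polarity is set by the outgroup: the derived state is whichever differs from the outgroup's state, so for C4 the derived state is '0', and for the remaining characters it is '1'.
C1: derived state '1' in Taxon 1 and Taxon 7 only — synapomorphy for {Taxon 1, Taxon 7}.
All ingroup taxa share the derived state '1' for C2; it defines the ingroup but does not resolve relationships within it.
C3: derived state '1' in Taxon 4 and Taxon 9 only — synapomorphy for {Taxon 4, Taxon 9}.
C4 (state '0') occurs in Taxon 1 and Taxon 4 but conflicts with the nesting implied by the other characters — most parsimoniously interpreted as homoplasy.
Most parsimonious ingroup topology: ((Taxon 1,Taxon 7),(Taxon 9,Taxon 4)).
Taxon 4 and Taxon 9 form a cherry on this tree, so they are sister taxa.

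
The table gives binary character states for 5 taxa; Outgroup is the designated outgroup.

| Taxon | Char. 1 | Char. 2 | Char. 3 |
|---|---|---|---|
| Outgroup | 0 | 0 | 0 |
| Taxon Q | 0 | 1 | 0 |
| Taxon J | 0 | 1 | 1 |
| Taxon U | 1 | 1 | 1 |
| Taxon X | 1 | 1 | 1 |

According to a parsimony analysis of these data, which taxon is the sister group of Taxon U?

Taxon X

The outgroup has state '0' for every character, so '1' is the derived state throughout.
Char. 1: derived state '1' in Taxon U and Taxon X only — synapomorphy for {Taxon U, Taxon X}.
Char. 2 (derived state '1') is shared by all ingroup taxa — unites the whole ingroup.
Char. 3: derived state '1' in Taxon J, Taxon U, and Taxon X only — synapomorphy for {Taxon J, Taxon U, Taxon X}.
Most parsimonious ingroup topology: (Taxon Q,(Taxon J,(Taxon U,Taxon X))).
Taxon U and Taxon X form a cherry on this tree, so they are sister taxa.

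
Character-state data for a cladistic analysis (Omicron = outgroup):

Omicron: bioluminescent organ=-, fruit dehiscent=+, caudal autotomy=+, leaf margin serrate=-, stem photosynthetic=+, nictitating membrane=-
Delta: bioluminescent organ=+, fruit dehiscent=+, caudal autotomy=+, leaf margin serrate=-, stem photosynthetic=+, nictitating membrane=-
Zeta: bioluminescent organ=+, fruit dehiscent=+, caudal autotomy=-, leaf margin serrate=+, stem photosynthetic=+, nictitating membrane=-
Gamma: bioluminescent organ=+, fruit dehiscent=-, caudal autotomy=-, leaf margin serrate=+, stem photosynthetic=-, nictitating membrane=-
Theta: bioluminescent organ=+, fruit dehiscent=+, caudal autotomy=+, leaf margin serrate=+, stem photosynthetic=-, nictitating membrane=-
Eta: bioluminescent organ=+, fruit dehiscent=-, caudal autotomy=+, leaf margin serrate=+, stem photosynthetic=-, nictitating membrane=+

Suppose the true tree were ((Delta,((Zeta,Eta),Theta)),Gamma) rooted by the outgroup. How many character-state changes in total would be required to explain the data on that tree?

Map each character onto ((Delta,((Zeta,Eta),Theta)),Gamma) (rooted by Omicron) and count the minimum state changes it requires (Fitch parsimony):
bioluminescent organ: 1; fruit dehiscent: 2; caudal autotomy: 2; leaf margin serrate: 2; stem photosynthetic: 3; nictitating membrane: 1.
Total tree length = 11.

11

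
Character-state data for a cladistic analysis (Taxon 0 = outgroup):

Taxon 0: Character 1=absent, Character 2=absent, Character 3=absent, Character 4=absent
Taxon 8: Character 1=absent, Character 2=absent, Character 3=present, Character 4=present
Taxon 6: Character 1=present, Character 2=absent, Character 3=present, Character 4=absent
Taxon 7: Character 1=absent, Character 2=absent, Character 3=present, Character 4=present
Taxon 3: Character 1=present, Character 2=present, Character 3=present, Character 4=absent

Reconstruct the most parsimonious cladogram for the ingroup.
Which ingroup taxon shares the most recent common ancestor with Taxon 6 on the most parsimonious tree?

Taxon 3

The outgroup has state 'absent' for every character, so 'present' is the derived state throughout.
Character 1: derived state 'present' in Taxon 3 and Taxon 6 only — synapomorphy for {Taxon 3, Taxon 6}.
Character 2: derived state 'present' in Taxon 3 only — an autapomorphy, so it tells us nothing about relationships among taxa.
Character 3 (derived state 'present') is shared by all ingroup taxa — unites the whole ingroup.
Only Taxon 7 and Taxon 8 show the derived state 'present' for Character 4, supporting them as a clade.
Most parsimonious ingroup topology: ((Taxon 8,Taxon 7),(Taxon 6,Taxon 3)).
Taxon 6 and Taxon 3 form a cherry on this tree, so they are sister taxa.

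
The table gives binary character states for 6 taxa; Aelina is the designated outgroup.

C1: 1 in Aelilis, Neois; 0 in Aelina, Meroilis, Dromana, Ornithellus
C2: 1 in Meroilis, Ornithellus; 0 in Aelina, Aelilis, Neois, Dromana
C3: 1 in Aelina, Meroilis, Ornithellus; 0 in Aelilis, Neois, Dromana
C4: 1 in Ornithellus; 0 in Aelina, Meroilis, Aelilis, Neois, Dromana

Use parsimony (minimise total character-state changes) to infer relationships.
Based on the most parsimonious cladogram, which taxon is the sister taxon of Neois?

Aelilis

Character polarity is set by the outgroup: the derived state is whichever differs from the outgroup's state, so for C3 the derived state is '0', and for the remaining characters it is '1'.
C1: derived state '1' in Aelilis and Neois only — synapomorphy for {Aelilis, Neois}.
Only Meroilis and Ornithellus show the derived state '1' for C2, supporting them as a clade.
C3: derived state '0' in Aelilis, Dromana, and Neois only — synapomorphy for {Aelilis, Dromana, Neois}.
C4: derived state '1' in Ornithellus only — an autapomorphy, so it tells us nothing about relationships among taxa.
Most parsimonious ingroup topology: ((Meroilis,Ornithellus),((Aelilis,Neois),Dromana)).
Neois and Aelilis form a cherry on this tree, so they are sister taxa.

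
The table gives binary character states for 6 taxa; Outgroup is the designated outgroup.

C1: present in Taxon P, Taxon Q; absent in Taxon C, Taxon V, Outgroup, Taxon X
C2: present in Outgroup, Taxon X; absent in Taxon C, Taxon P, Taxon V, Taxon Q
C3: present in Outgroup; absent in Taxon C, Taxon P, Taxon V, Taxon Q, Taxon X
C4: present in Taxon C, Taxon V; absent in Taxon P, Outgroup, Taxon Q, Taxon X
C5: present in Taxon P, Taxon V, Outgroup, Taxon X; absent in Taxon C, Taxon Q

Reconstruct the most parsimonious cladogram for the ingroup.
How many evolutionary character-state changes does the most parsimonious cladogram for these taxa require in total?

Character polarity is set by the outgroup: the derived state is whichever differs from the outgroup's state, so for C2, C3, C5 the derived state is 'absent', and for the remaining characters it is 'present'.
C1 (derived state 'present') is shared by Taxon P and Taxon Q — a synapomorphy uniting that clade.
C2 (derived state 'absent') is shared by Taxon C, Taxon P, Taxon Q, and Taxon V — a synapomorphy uniting that clade.
All ingroup taxa share the derived state 'absent' for C3; it defines the ingroup but does not resolve relationships within it.
Only Taxon C and Taxon V show the derived state 'present' for C4, supporting them as a clade.
C5 groups Taxon C and Taxon Q, which is incompatible with the clades supported by the remaining characters; treating it as convergent (homoplasy) costs fewer steps than any alternative tree.
Most parsimonious ingroup topology: (((Taxon V,Taxon C),(Taxon P,Taxon Q)),Taxon X).
Changes per character on this tree: C1: 1; C2: 1; C3: 1; C4: 1; C5: 2.
Total = 6.

6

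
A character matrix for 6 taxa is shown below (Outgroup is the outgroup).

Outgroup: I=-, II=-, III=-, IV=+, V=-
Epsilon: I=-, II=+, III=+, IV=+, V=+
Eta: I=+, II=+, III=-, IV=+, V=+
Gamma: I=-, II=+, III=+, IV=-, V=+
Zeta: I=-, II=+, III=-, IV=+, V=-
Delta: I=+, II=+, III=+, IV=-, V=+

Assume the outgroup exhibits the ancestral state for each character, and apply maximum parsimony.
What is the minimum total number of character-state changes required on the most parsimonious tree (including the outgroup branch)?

6

Character polarity is set by the outgroup: the derived state is whichever differs from the outgroup's state, so for IV the derived state is '-', and for the remaining characters it is '+'.
I (state '+') occurs in Delta and Eta but conflicts with the nesting implied by the other characters — most parsimoniously interpreted as homoplasy.
All ingroup taxa share the derived state '+' for II; it defines the ingroup but does not resolve relationships within it.
III (derived state '+') is shared by Delta, Epsilon, and Gamma — a synapomorphy uniting that clade.
IV (derived state '-') is shared by Delta and Gamma — a synapomorphy uniting that clade.
V (derived state '+') is shared by Delta, Epsilon, Eta, and Gamma — a synapomorphy uniting that clade.
Most parsimonious ingroup topology: (((Epsilon,(Gamma,Delta)),Eta),Zeta).
Changes per character on this tree: I: 2; II: 1; III: 1; IV: 1; V: 1.
Total = 6.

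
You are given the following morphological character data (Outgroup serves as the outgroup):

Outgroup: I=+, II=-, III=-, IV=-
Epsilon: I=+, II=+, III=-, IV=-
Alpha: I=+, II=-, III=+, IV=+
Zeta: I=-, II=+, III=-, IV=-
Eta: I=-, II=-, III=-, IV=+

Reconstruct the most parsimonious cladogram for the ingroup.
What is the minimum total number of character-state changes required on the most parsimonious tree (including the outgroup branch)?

Character polarity is set by the outgroup: the derived state is whichever differs from the outgroup's state, so for I the derived state is '-', and for the remaining characters it is '+'.
I groups Eta and Zeta, which is incompatible with the clades supported by the remaining characters; treating it as convergent (homoplasy) costs fewer steps than any alternative tree.
Only Epsilon and Zeta show the derived state '+' for II, supporting them as a clade.
III: derived state '+' in Alpha only — an autapomorphy, so it tells us nothing about relationships among taxa.
Only Alpha and Eta show the derived state '+' for IV, supporting them as a clade.
Most parsimonious ingroup topology: ((Epsilon,Zeta),(Alpha,Eta)).
Changes per character on this tree: I: 2; II: 1; III: 1; IV: 1.
Total = 5.

5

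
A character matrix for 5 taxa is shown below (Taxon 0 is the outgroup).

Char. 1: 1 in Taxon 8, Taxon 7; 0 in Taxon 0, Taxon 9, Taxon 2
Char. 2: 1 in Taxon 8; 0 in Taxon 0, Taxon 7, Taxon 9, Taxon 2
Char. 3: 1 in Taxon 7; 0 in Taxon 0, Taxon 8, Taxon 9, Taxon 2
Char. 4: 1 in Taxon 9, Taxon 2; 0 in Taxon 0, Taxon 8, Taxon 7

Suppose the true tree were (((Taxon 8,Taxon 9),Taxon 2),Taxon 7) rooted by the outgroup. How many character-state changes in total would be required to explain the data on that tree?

Map each character onto (((Taxon 8,Taxon 9),Taxon 2),Taxon 7) (rooted by Taxon 0) and count the minimum state changes it requires (Fitch parsimony):
Char. 1: 2; Char. 2: 1; Char. 3: 1; Char. 4: 2.
Total tree length = 6.

6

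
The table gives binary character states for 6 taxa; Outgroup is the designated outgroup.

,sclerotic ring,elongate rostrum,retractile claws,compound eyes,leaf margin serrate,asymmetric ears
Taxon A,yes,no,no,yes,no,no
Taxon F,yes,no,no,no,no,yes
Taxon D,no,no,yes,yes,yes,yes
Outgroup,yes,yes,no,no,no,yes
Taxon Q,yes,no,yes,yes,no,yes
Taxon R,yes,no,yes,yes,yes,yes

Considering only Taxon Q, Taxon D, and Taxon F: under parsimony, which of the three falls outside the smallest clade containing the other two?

Character polarity is set by the outgroup: the derived state is whichever differs from the outgroup's state, so for sclerotic ring, elongate rostrum, asymmetric ears the derived state is 'no', and for the remaining characters it is 'yes'.
sclerotic ring: derived state 'no' in Taxon D only — an autapomorphy, so it tells us nothing about relationships among taxa.
All ingroup taxa share the derived state 'no' for elongate rostrum; it defines the ingroup but does not resolve relationships within it.
Only Taxon D, Taxon Q, and Taxon R show the derived state 'yes' for retractile claws, supporting them as a clade.
compound eyes (derived state 'yes') is shared by Taxon A, Taxon D, Taxon Q, and Taxon R — a synapomorphy uniting that clade.
leaf margin serrate (derived state 'yes') is shared by Taxon D and Taxon R — a synapomorphy uniting that clade.
asymmetric ears (derived state 'no') is unique to Taxon A (autapomorphy; uninformative for grouping).
Most parsimonious ingroup topology: (((Taxon Q,(Taxon D,Taxon R)),Taxon A),Taxon F).
Taxon D and Taxon Q share a more recent common ancestor with each other than either does with Taxon F, so Taxon F is the least closely related of the three.

Taxon F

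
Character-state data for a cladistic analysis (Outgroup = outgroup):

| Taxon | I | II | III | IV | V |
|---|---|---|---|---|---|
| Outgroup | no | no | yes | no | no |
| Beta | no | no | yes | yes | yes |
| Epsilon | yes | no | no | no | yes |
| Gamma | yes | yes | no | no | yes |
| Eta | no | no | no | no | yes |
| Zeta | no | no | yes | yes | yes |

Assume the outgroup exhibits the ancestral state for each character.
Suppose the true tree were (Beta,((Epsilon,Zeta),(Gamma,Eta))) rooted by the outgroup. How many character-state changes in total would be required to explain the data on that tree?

Map each character onto (Beta,((Epsilon,Zeta),(Gamma,Eta))) (rooted by Outgroup) and count the minimum state changes it requires (Fitch parsimony):
I: 2; II: 1; III: 2; IV: 2; V: 1.
Total tree length = 8.

8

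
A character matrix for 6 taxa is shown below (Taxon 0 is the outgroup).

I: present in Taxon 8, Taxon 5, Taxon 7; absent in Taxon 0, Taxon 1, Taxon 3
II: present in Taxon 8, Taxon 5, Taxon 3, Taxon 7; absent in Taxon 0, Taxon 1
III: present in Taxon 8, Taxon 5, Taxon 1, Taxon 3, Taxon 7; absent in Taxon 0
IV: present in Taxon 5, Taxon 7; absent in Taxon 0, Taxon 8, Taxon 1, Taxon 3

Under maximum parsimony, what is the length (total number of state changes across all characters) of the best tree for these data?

4

The outgroup has state 'absent' for every character, so 'present' is the derived state throughout.
I (derived state 'present') is shared by Taxon 5, Taxon 7, and Taxon 8 — a synapomorphy uniting that clade.
II: derived state 'present' in Taxon 3, Taxon 5, Taxon 7, and Taxon 8 only — synapomorphy for {Taxon 3, Taxon 5, Taxon 7, Taxon 8}.
III (derived state 'present') is shared by all ingroup taxa — unites the whole ingroup.
Only Taxon 5 and Taxon 7 show the derived state 'present' for IV, supporting them as a clade.
Most parsimonious ingroup topology: (((Taxon 8,(Taxon 5,Taxon 7)),Taxon 3),Taxon 1).
Changes per character on this tree: I: 1; II: 1; III: 1; IV: 1.
Total = 4.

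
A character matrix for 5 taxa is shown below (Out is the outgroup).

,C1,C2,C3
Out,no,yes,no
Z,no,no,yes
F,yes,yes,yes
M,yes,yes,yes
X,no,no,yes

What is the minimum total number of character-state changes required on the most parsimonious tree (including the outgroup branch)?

Character polarity is set by the outgroup: the derived state is whichever differs from the outgroup's state, so for C2 the derived state is 'no', and for the remaining characters it is 'yes'.
C1 (derived state 'yes') is shared by F and M — a synapomorphy uniting that clade.
C2: derived state 'no' in X and Z only — synapomorphy for {X, Z}.
C3 (derived state 'yes') is shared by all ingroup taxa — unites the whole ingroup.
Most parsimonious ingroup topology: ((Z,X),(F,M)).
Changes per character on this tree: C1: 1; C2: 1; C3: 1.
Total = 3.

3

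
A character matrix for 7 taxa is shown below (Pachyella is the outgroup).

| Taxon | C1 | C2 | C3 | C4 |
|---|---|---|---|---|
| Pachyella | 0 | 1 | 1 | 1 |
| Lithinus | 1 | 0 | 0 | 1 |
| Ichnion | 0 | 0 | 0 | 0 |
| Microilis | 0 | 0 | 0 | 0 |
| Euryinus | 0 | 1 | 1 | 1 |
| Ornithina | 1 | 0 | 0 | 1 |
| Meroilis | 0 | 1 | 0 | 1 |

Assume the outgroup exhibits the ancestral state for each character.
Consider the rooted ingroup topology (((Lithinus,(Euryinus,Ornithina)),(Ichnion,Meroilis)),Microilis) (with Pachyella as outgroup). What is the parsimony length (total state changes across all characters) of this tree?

Map each character onto (((Lithinus,(Euryinus,Ornithina)),(Ichnion,Meroilis)),Microilis) (rooted by Pachyella) and count the minimum state changes it requires (Fitch parsimony):
C1: 2; C2: 3; C3: 2; C4: 2.
Total tree length = 9.

9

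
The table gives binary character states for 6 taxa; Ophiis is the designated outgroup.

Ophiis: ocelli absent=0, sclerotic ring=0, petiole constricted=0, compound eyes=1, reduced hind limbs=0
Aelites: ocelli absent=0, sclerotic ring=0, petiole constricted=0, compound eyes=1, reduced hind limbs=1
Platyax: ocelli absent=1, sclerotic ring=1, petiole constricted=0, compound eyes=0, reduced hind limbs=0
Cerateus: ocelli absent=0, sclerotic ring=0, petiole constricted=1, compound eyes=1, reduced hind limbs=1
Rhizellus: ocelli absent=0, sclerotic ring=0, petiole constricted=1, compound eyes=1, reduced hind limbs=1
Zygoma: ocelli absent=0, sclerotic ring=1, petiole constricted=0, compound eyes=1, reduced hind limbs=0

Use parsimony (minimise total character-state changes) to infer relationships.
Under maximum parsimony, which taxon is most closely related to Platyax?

Zygoma

Character polarity is set by the outgroup: the derived state is whichever differs from the outgroup's state, so for compound eyes the derived state is '0', and for the remaining characters it is '1'.
ocelli absent: derived state '1' in Platyax only — an autapomorphy, so it tells us nothing about relationships among taxa.
sclerotic ring: derived state '1' in Platyax and Zygoma only — synapomorphy for {Platyax, Zygoma}.
Only Cerateus and Rhizellus show the derived state '1' for petiole constricted, supporting them as a clade.
compound eyes (derived state '0') is unique to Platyax (autapomorphy; uninformative for grouping).
reduced hind limbs: derived state '1' in Aelites, Cerateus, and Rhizellus only — synapomorphy for {Aelites, Cerateus, Rhizellus}.
Most parsimonious ingroup topology: ((Aelites,(Cerateus,Rhizellus)),(Platyax,Zygoma)).
Platyax and Zygoma form a cherry on this tree, so they are sister taxa.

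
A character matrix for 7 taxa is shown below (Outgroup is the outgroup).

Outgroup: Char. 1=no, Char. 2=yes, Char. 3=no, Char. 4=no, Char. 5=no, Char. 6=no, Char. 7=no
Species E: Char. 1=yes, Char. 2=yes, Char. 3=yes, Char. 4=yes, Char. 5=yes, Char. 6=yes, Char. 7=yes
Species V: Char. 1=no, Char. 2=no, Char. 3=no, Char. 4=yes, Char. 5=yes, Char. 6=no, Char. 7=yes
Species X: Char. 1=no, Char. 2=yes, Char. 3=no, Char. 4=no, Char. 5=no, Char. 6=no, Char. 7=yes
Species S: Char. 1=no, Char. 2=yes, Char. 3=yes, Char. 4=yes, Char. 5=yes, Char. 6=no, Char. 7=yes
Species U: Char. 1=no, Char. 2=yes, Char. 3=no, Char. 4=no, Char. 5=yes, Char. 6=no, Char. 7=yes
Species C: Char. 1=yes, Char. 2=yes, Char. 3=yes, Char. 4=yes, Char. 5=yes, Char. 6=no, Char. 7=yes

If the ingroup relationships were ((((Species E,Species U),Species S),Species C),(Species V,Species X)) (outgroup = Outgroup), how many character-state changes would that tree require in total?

12

Map each character onto ((((Species E,Species U),Species S),Species C),(Species V,Species X)) (rooted by Outgroup) and count the minimum state changes it requires (Fitch parsimony):
Char. 1: 2; Char. 2: 1; Char. 3: 2; Char. 4: 3; Char. 5: 2; Char. 6: 1; Char. 7: 1.
Total tree length = 12.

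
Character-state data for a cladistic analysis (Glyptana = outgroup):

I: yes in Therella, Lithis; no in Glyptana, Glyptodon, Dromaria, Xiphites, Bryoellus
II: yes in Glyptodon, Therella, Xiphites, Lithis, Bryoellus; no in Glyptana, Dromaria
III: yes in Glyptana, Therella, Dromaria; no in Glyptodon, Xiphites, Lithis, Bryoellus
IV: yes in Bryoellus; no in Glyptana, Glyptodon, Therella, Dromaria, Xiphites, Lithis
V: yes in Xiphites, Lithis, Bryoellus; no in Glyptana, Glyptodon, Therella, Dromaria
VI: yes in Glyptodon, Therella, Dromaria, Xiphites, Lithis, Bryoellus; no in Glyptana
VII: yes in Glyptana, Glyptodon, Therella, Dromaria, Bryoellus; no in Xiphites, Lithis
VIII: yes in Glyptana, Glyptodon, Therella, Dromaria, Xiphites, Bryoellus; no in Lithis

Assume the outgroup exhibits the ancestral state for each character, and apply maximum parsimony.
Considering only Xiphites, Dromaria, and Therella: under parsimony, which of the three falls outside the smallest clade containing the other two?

Dromaria

Character polarity is set by the outgroup: the derived state is whichever differs from the outgroup's state, so for III, VII, VIII the derived state is 'no', and for the remaining characters it is 'yes'.
I (state 'yes') occurs in Lithis and Therella but conflicts with the nesting implied by the other characters — most parsimoniously interpreted as homoplasy.
II (derived state 'yes') is shared by Bryoellus, Glyptodon, Lithis, Therella, and Xiphites — a synapomorphy uniting that clade.
III (derived state 'no') is shared by Bryoellus, Glyptodon, Lithis, and Xiphites — a synapomorphy uniting that clade.
IV (derived state 'yes') is unique to Bryoellus (autapomorphy; uninformative for grouping).
Only Bryoellus, Lithis, and Xiphites show the derived state 'yes' for V, supporting them as a clade.
VI (derived state 'yes') is shared by all ingroup taxa — unites the whole ingroup.
Only Lithis and Xiphites show the derived state 'no' for VII, supporting them as a clade.
VIII (derived state 'no') is unique to Lithis (autapomorphy; uninformative for grouping).
Most parsimonious ingroup topology: (((Glyptodon,((Xiphites,Lithis),Bryoellus)),Therella),Dromaria).
Xiphites and Therella share a more recent common ancestor with each other than either does with Dromaria, so Dromaria is the least closely related of the three.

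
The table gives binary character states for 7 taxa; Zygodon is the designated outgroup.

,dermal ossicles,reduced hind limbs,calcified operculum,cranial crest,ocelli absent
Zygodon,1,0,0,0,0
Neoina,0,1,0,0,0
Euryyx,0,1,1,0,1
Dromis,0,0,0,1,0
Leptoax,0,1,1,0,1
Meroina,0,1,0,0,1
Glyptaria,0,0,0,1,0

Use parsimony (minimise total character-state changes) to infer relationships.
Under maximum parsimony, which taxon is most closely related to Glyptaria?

Dromis

Character polarity is set by the outgroup: the derived state is whichever differs from the outgroup's state, so for dermal ossicles the derived state is '0', and for the remaining characters it is '1'.
All ingroup taxa share the derived state '0' for dermal ossicles; it defines the ingroup but does not resolve relationships within it.
reduced hind limbs (derived state '1') is shared by Euryyx, Leptoax, Meroina, and Neoina — a synapomorphy uniting that clade.
calcified operculum: derived state '1' in Euryyx and Leptoax only — synapomorphy for {Euryyx, Leptoax}.
cranial crest (derived state '1') is shared by Dromis and Glyptaria — a synapomorphy uniting that clade.
Only Euryyx, Leptoax, and Meroina show the derived state '1' for ocelli absent, supporting them as a clade.
Most parsimonious ingroup topology: ((Neoina,((Euryyx,Leptoax),Meroina)),(Dromis,Glyptaria)).
Glyptaria and Dromis form a cherry on this tree, so they are sister taxa.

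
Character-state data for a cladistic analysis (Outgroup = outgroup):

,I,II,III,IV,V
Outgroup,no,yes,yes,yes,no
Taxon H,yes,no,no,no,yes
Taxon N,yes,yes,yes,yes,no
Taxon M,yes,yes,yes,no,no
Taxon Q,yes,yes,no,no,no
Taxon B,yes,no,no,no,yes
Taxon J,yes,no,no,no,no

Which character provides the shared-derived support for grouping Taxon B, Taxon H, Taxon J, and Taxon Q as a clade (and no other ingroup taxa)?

Character polarity is set by the outgroup: the derived state is whichever differs from the outgroup's state, so for II, III, IV the derived state is 'no', and for the remaining characters it is 'yes'.
I (derived state 'yes') is shared by all ingroup taxa — unites the whole ingroup.
II: derived state 'no' in Taxon B, Taxon H, and Taxon J only — synapomorphy for {Taxon B, Taxon H, Taxon J}.
Only Taxon B, Taxon H, Taxon J, and Taxon Q show the derived state 'no' for III, supporting them as a clade.
IV (derived state 'no') is shared by Taxon B, Taxon H, Taxon J, Taxon M, and Taxon Q — a synapomorphy uniting that clade.
V: derived state 'yes' in Taxon B and Taxon H only — synapomorphy for {Taxon B, Taxon H}.
Most parsimonious ingroup topology: (((((Taxon H,Taxon B),Taxon J),Taxon Q),Taxon M),Taxon N).
The clade {Taxon B, Taxon H, Taxon J, Taxon Q} is supported by III: its derived state 'no' occurs in exactly those taxa and in no other taxon (including the outgroup).

III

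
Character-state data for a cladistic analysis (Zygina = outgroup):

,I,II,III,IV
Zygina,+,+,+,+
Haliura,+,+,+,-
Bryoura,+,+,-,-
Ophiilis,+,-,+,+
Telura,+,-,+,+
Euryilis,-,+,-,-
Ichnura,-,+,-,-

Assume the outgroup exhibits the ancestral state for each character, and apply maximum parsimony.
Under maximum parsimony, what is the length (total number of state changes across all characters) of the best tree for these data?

The outgroup has state '+' for every character, so '-' is the derived state throughout.
Only Euryilis and Ichnura show the derived state '-' for I, supporting them as a clade.
II (derived state '-') is shared by Ophiilis and Telura — a synapomorphy uniting that clade.
III: derived state '-' in Bryoura, Euryilis, and Ichnura only — synapomorphy for {Bryoura, Euryilis, Ichnura}.
Only Bryoura, Euryilis, Haliura, and Ichnura show the derived state '-' for IV, supporting them as a clade.
Most parsimonious ingroup topology: ((Haliura,(Bryoura,(Euryilis,Ichnura))),(Ophiilis,Telura)).
Changes per character on this tree: I: 1; II: 1; III: 1; IV: 1.
Total = 4.

4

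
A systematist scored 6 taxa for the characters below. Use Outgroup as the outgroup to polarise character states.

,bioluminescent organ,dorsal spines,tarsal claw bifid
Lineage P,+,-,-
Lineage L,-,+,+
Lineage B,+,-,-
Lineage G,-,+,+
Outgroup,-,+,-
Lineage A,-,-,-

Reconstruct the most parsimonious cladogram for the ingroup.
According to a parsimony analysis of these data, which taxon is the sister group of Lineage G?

Lineage L

Character polarity is set by the outgroup: the derived state is whichever differs from the outgroup's state, so for dorsal spines the derived state is '-', and for the remaining characters it is '+'.
bioluminescent organ: derived state '+' in Lineage B and Lineage P only — synapomorphy for {Lineage B, Lineage P}.
Only Lineage A, Lineage B, and Lineage P show the derived state '-' for dorsal spines, supporting them as a clade.
tarsal claw bifid: derived state '+' in Lineage G and Lineage L only — synapomorphy for {Lineage G, Lineage L}.
Most parsimonious ingroup topology: (((Lineage B,Lineage P),Lineage A),(Lineage L,Lineage G)).
Lineage G and Lineage L form a cherry on this tree, so they are sister taxa.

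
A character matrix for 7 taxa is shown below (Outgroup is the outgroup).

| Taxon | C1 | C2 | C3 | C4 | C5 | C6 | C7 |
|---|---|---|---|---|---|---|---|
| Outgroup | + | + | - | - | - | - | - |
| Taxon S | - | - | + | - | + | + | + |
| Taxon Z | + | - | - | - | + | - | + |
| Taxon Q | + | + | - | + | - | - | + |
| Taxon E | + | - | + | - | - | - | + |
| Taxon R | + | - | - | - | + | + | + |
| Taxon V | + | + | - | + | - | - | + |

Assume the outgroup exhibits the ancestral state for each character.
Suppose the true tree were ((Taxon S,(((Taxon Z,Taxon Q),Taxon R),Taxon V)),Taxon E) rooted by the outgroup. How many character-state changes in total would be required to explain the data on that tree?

Map each character onto ((Taxon S,(((Taxon Z,Taxon Q),Taxon R),Taxon V)),Taxon E) (rooted by Outgroup) and count the minimum state changes it requires (Fitch parsimony):
C1: 1; C2: 3; C3: 2; C4: 2; C5: 3; C6: 2; C7: 1.
Total tree length = 14.

14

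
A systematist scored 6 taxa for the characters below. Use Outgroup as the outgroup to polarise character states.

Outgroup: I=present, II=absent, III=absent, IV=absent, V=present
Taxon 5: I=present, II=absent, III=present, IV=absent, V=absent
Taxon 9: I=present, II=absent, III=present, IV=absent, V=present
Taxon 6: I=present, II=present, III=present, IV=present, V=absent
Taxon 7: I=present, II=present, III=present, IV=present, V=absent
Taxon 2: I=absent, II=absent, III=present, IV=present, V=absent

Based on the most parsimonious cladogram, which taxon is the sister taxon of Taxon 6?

Character polarity is set by the outgroup: the derived state is whichever differs from the outgroup's state, so for I, V the derived state is 'absent', and for the remaining characters it is 'present'.
I (derived state 'absent') is unique to Taxon 2 (autapomorphy; uninformative for grouping).
II: derived state 'present' in Taxon 6 and Taxon 7 only — synapomorphy for {Taxon 6, Taxon 7}.
III (derived state 'present') is shared by all ingroup taxa — unites the whole ingroup.
IV (derived state 'present') is shared by Taxon 2, Taxon 6, and Taxon 7 — a synapomorphy uniting that clade.
V: derived state 'absent' in Taxon 2, Taxon 5, Taxon 6, and Taxon 7 only — synapomorphy for {Taxon 2, Taxon 5, Taxon 6, Taxon 7}.
Most parsimonious ingroup topology: ((Taxon 5,((Taxon 6,Taxon 7),Taxon 2)),Taxon 9).
Taxon 6 and Taxon 7 form a cherry on this tree, so they are sister taxa.

Taxon 7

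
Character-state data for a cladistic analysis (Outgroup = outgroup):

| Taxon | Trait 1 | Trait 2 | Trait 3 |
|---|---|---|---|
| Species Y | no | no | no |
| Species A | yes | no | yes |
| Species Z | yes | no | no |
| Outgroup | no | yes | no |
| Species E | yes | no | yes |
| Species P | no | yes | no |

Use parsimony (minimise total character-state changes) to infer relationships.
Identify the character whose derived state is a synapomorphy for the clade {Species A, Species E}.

Character polarity is set by the outgroup: the derived state is whichever differs from the outgroup's state, so for Trait 2 the derived state is 'no', and for the remaining characters it is 'yes'.
Only Species A, Species E, and Species Z show the derived state 'yes' for Trait 1, supporting them as a clade.
Only Species A, Species E, Species Y, and Species Z show the derived state 'no' for Trait 2, supporting them as a clade.
Only Species A and Species E show the derived state 'yes' for Trait 3, supporting them as a clade.
Most parsimonious ingroup topology: ((((Species E,Species A),Species Z),Species Y),Species P).
The clade {Species A, Species E} is supported by Trait 3: its derived state 'yes' occurs in exactly those taxa and in no other taxon (including the outgroup).

Trait 3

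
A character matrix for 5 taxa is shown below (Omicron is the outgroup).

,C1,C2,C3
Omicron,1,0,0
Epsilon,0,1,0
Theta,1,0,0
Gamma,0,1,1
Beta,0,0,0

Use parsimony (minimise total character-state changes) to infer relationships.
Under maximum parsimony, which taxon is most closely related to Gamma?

Character polarity is set by the outgroup: the derived state is whichever differs from the outgroup's state, so for C1 the derived state is '0', and for the remaining characters it is '1'.
C1: derived state '0' in Beta, Epsilon, and Gamma only — synapomorphy for {Beta, Epsilon, Gamma}.
C2 (derived state '1') is shared by Epsilon and Gamma — a synapomorphy uniting that clade.
C3: derived state '1' in Gamma only — an autapomorphy, so it tells us nothing about relationships among taxa.
Most parsimonious ingroup topology: (((Epsilon,Gamma),Beta),Theta).
Gamma and Epsilon form a cherry on this tree, so they are sister taxa.

Epsilon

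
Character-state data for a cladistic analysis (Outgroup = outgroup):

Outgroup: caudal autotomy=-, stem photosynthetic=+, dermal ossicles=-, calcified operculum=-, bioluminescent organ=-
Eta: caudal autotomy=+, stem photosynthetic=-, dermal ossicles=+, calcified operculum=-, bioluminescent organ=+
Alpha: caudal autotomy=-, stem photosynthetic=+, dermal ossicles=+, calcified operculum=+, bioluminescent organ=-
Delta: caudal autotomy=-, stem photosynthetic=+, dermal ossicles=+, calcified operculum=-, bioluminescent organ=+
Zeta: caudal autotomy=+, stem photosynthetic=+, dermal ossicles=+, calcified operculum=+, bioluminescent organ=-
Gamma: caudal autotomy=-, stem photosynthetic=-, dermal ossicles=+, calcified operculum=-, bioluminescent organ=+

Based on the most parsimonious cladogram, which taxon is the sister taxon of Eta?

Character polarity is set by the outgroup: the derived state is whichever differs from the outgroup's state, so for stem photosynthetic the derived state is '-', and for the remaining characters it is '+'.
caudal autotomy groups Eta and Zeta, which is incompatible with the clades supported by the remaining characters; treating it as convergent (homoplasy) costs fewer steps than any alternative tree.
stem photosynthetic: derived state '-' in Eta and Gamma only — synapomorphy for {Eta, Gamma}.
dermal ossicles (derived state '+') is shared by all ingroup taxa — unites the whole ingroup.
calcified operculum: derived state '+' in Alpha and Zeta only — synapomorphy for {Alpha, Zeta}.
Only Delta, Eta, and Gamma show the derived state '+' for bioluminescent organ, supporting them as a clade.
Most parsimonious ingroup topology: (((Eta,Gamma),Delta),(Alpha,Zeta)).
Eta and Gamma form a cherry on this tree, so they are sister taxa.

Gamma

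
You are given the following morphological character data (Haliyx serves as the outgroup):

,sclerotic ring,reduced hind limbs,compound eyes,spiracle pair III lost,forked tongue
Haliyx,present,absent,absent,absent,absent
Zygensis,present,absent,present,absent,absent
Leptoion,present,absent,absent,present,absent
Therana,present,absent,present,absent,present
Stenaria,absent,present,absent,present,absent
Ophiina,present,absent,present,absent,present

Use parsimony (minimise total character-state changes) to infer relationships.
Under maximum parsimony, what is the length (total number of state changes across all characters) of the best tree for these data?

Character polarity is set by the outgroup: the derived state is whichever differs from the outgroup's state, so for sclerotic ring the derived state is 'absent', and for the remaining characters it is 'present'.
sclerotic ring: derived state 'absent' in Stenaria only — an autapomorphy, so it tells us nothing about relationships among taxa.
reduced hind limbs (derived state 'present') is unique to Stenaria (autapomorphy; uninformative for grouping).
Only Ophiina, Therana, and Zygensis show the derived state 'present' for compound eyes, supporting them as a clade.
Only Leptoion and Stenaria show the derived state 'present' for spiracle pair III lost, supporting them as a clade.
forked tongue (derived state 'present') is shared by Ophiina and Therana — a synapomorphy uniting that clade.
Most parsimonious ingroup topology: ((Zygensis,(Therana,Ophiina)),(Leptoion,Stenaria)).
Changes per character on this tree: sclerotic ring: 1; reduced hind limbs: 1; compound eyes: 1; spiracle pair III lost: 1; forked tongue: 1.
Total = 5.

5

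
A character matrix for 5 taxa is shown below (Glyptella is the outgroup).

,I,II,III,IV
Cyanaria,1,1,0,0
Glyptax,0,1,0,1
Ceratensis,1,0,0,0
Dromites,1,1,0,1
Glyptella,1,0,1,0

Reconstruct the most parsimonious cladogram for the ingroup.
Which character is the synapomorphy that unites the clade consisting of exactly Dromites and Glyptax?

Character polarity is set by the outgroup: the derived state is whichever differs from the outgroup's state, so for I, III the derived state is '0', and for the remaining characters it is '1'.
I: derived state '0' in Glyptax only — an autapomorphy, so it tells us nothing about relationships among taxa.
Only Cyanaria, Dromites, and Glyptax show the derived state '1' for II, supporting them as a clade.
III (derived state '0') is shared by all ingroup taxa — unites the whole ingroup.
Only Dromites and Glyptax show the derived state '1' for IV, supporting them as a clade.
Most parsimonious ingroup topology: (((Glyptax,Dromites),Cyanaria),Ceratensis).
The clade {Dromites, Glyptax} is supported by IV: its derived state '1' occurs in exactly those taxa and in no other taxon (including the outgroup).

IV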